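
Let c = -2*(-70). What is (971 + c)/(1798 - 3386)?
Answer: -1111/1588 ≈ -0.69962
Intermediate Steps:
c = 140
(971 + c)/(1798 - 3386) = (971 + 140)/(1798 - 3386) = 1111/(-1588) = 1111*(-1/1588) = -1111/1588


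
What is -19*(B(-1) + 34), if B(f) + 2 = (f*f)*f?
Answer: -589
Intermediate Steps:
B(f) = -2 + f³ (B(f) = -2 + (f*f)*f = -2 + f²*f = -2 + f³)
-19*(B(-1) + 34) = -19*((-2 + (-1)³) + 34) = -19*((-2 - 1) + 34) = -19*(-3 + 34) = -19*31 = -589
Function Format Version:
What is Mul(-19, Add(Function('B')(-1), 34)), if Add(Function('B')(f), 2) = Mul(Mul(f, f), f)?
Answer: -589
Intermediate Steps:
Function('B')(f) = Add(-2, Pow(f, 3)) (Function('B')(f) = Add(-2, Mul(Mul(f, f), f)) = Add(-2, Mul(Pow(f, 2), f)) = Add(-2, Pow(f, 3)))
Mul(-19, Add(Function('B')(-1), 34)) = Mul(-19, Add(Add(-2, Pow(-1, 3)), 34)) = Mul(-19, Add(Add(-2, -1), 34)) = Mul(-19, Add(-3, 34)) = Mul(-19, 31) = -589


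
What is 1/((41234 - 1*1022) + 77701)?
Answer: 1/117913 ≈ 8.4808e-6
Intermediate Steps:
1/((41234 - 1*1022) + 77701) = 1/((41234 - 1022) + 77701) = 1/(40212 + 77701) = 1/117913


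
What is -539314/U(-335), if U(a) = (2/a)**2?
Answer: -30262256825/2 ≈ -1.5131e+10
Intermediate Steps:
U(a) = 4/a**2
-539314/U(-335) = -539314/(4/(-335)**2) = -539314/(4*(1/112225)) = -539314/4/112225 = -539314*112225/4 = -30262256825/2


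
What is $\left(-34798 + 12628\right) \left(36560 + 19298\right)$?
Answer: $-1238371860$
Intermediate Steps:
$\left(-34798 + 12628\right) \left(36560 + 19298\right) = \left(-22170\right) 55858 = -1238371860$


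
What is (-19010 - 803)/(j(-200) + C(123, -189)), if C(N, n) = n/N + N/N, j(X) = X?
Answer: 812333/8222 ≈ 98.800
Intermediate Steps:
C(N, n) = 1 + n/N (C(N, n) = n/N + 1 = 1 + n/N)
(-19010 - 803)/(j(-200) + C(123, -189)) = (-19010 - 803)/(-200 + (123 - 189)/123) = -19813/(-200 + (1/123)*(-66)) = -19813/(-200 - 22/41) = -19813/(-8222/41) = -19813*(-41/8222) = 812333/8222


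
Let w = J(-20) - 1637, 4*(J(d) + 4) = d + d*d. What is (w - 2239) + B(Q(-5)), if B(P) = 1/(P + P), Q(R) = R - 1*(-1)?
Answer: -30281/8 ≈ -3785.1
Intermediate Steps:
J(d) = -4 + d/4 + d²/4 (J(d) = -4 + (d + d*d)/4 = -4 + (d + d²)/4 = -4 + (d/4 + d²/4) = -4 + d/4 + d²/4)
Q(R) = 1 + R (Q(R) = R + 1 = 1 + R)
w = -1546 (w = (-4 + (¼)*(-20) + (¼)*(-20)²) - 1637 = (-4 - 5 + (¼)*400) - 1637 = (-4 - 5 + 100) - 1637 = 91 - 1637 = -1546)
B(P) = 1/(2*P)
(w - 2239) + B(Q(-5)) = (-1546 - 2239) + 1/(2*(1 - 5)) = -3785 + (½)/(-4) = -3785 + (½)*(-¼) = -3785 - ⅛ = -30281/8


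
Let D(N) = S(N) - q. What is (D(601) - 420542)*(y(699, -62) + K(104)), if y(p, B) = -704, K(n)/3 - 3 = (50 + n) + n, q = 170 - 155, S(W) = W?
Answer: -33176524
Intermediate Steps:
q = 15
K(n) = 159 + 6*n (K(n) = 9 + 3*((50 + n) + n) = 9 + 3*(50 + 2*n) = 9 + (150 + 6*n) = 159 + 6*n)
D(N) = -15 + N (D(N) = N - 1*15 = N - 15 = -15 + N)
(D(601) - 420542)*(y(699, -62) + K(104)) = ((-15 + 601) - 420542)*(-704 + (159 + 6*104)) = (586 - 420542)*(-704 + (159 + 624)) = -419956*(-704 + 783) = -419956*79 = -33176524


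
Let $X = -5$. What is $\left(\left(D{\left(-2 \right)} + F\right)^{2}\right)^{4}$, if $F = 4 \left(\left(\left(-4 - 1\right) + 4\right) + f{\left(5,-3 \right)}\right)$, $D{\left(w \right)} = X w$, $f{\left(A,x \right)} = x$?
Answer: $1679616$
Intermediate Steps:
$D{\left(w \right)} = - 5 w$
$F = -16$ ($F = 4 \left(\left(\left(-4 - 1\right) + 4\right) - 3\right) = 4 \left(\left(-5 + 4\right) - 3\right) = 4 \left(-1 - 3\right) = 4 \left(-4\right) = -16$)
$\left(\left(D{\left(-2 \right)} + F\right)^{2}\right)^{4} = \left(\left(\left(-5\right) \left(-2\right) - 16\right)^{2}\right)^{4} = \left(\left(10 - 16\right)^{2}\right)^{4} = \left(\left(-6\right)^{2}\right)^{4} = 36^{4} = 1679616$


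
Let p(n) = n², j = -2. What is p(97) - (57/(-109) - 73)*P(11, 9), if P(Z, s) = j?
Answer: 1009553/109 ≈ 9262.0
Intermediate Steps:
P(Z, s) = -2
p(97) - (57/(-109) - 73)*P(11, 9) = 97² - (57/(-109) - 73)*(-2) = 9409 - (57*(-1/109) - 73)*(-2) = 9409 - (-57/109 - 73)*(-2) = 9409 - (-8014)*(-2)/109 = 9409 - 1*16028/109 = 9409 - 16028/109 = 1009553/109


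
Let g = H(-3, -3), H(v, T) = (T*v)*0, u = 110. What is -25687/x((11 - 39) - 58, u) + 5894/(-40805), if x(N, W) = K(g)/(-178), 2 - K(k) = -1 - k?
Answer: 186572112548/122415 ≈ 1.5241e+6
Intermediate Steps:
H(v, T) = 0
g = 0
K(k) = 3 + k (K(k) = 2 - (-1 - k) = 2 + (1 + k) = 3 + k)
x(N, W) = -3/178 (x(N, W) = (3 + 0)/(-178) = 3*(-1/178) = -3/178)
-25687/x((11 - 39) - 58, u) + 5894/(-40805) = -25687/(-3/178) + 5894/(-40805) = -25687*(-178/3) + 5894*(-1/40805) = 4572286/3 - 5894/40805 = 186572112548/122415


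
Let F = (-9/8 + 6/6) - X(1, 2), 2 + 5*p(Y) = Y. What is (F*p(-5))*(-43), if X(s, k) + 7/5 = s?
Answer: 3311/200 ≈ 16.555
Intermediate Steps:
p(Y) = -⅖ + Y/5
X(s, k) = -7/5 + s
F = 11/40 (F = (-9/8 + 6/6) - (-7/5 + 1) = (-9*⅛ + 6*(⅙)) - 1*(-⅖) = (-9/8 + 1) + ⅖ = -⅛ + ⅖ = 11/40 ≈ 0.27500)
(F*p(-5))*(-43) = (11*(-⅖ + (⅕)*(-5))/40)*(-43) = (11*(-⅖ - 1)/40)*(-43) = ((11/40)*(-7/5))*(-43) = -77/200*(-43) = 3311/200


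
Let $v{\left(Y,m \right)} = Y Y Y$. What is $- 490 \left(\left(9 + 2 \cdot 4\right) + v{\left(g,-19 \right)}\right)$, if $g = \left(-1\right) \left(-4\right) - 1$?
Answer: $-21560$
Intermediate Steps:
$g = 3$ ($g = 4 - 1 = 3$)
$v{\left(Y,m \right)} = Y^{3}$ ($v{\left(Y,m \right)} = Y^{2} Y = Y^{3}$)
$- 490 \left(\left(9 + 2 \cdot 4\right) + v{\left(g,-19 \right)}\right) = - 490 \left(\left(9 + 2 \cdot 4\right) + 3^{3}\right) = - 490 \left(\left(9 + 8\right) + 27\right) = - 490 \left(17 + 27\right) = \left(-490\right) 44 = -21560$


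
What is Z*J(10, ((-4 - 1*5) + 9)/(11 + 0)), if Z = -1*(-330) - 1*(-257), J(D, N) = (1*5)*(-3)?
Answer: -8805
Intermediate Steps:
J(D, N) = -15 (J(D, N) = 5*(-3) = -15)
Z = 587 (Z = 330 + 257 = 587)
Z*J(10, ((-4 - 1*5) + 9)/(11 + 0)) = 587*(-15) = -8805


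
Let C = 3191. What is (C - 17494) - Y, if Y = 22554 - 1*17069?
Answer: -19788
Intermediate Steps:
Y = 5485 (Y = 22554 - 17069 = 5485)
(C - 17494) - Y = (3191 - 17494) - 1*5485 = -14303 - 5485 = -19788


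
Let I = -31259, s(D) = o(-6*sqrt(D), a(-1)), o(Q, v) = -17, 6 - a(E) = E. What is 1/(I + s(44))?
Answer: -1/31276 ≈ -3.1973e-5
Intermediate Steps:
a(E) = 6 - E
s(D) = -17
1/(I + s(44)) = 1/(-31259 - 17) = 1/(-31276) = -1/31276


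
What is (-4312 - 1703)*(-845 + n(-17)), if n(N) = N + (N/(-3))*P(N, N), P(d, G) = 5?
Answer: 5014505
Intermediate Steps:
n(N) = -2*N/3 (n(N) = N + (N/(-3))*5 = N + (N*(-1/3))*5 = N - N/3*5 = N - 5*N/3 = -2*N/3)
(-4312 - 1703)*(-845 + n(-17)) = (-4312 - 1703)*(-845 - 2/3*(-17)) = -6015*(-845 + 34/3) = -6015*(-2501/3) = 5014505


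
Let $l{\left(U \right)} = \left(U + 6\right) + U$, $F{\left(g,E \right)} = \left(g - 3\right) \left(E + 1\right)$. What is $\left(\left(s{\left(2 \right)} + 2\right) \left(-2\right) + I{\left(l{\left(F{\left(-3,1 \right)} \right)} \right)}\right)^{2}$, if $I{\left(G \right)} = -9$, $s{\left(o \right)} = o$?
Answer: $289$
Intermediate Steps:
$F{\left(g,E \right)} = \left(1 + E\right) \left(-3 + g\right)$ ($F{\left(g,E \right)} = \left(-3 + g\right) \left(1 + E\right) = \left(1 + E\right) \left(-3 + g\right)$)
$l{\left(U \right)} = 6 + 2 U$ ($l{\left(U \right)} = \left(6 + U\right) + U = 6 + 2 U$)
$\left(\left(s{\left(2 \right)} + 2\right) \left(-2\right) + I{\left(l{\left(F{\left(-3,1 \right)} \right)} \right)}\right)^{2} = \left(\left(2 + 2\right) \left(-2\right) - 9\right)^{2} = \left(4 \left(-2\right) - 9\right)^{2} = \left(-8 - 9\right)^{2} = \left(-17\right)^{2} = 289$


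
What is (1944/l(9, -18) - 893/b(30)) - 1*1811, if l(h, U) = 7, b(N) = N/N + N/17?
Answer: -12994/7 ≈ -1856.3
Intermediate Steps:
b(N) = 1 + N/17 (b(N) = 1 + N*(1/17) = 1 + N/17)
(1944/l(9, -18) - 893/b(30)) - 1*1811 = (1944/7 - 893/(1 + (1/17)*30)) - 1*1811 = (1944*(⅐) - 893/(1 + 30/17)) - 1811 = (1944/7 - 893/47/17) - 1811 = (1944/7 - 893*17/47) - 1811 = (1944/7 - 323) - 1811 = -317/7 - 1811 = -12994/7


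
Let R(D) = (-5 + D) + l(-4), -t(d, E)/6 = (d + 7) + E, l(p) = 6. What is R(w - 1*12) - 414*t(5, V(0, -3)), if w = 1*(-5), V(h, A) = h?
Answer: 29792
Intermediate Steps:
t(d, E) = -42 - 6*E - 6*d (t(d, E) = -6*((d + 7) + E) = -6*((7 + d) + E) = -6*(7 + E + d) = -42 - 6*E - 6*d)
w = -5
R(D) = 1 + D (R(D) = (-5 + D) + 6 = 1 + D)
R(w - 1*12) - 414*t(5, V(0, -3)) = (1 + (-5 - 1*12)) - 414*(-42 - 6*0 - 6*5) = (1 + (-5 - 12)) - 414*(-42 + 0 - 30) = (1 - 17) - 414*(-72) = -16 + 29808 = 29792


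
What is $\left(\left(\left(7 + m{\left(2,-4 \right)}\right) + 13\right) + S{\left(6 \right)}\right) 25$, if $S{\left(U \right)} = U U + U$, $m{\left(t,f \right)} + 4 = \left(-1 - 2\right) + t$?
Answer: $1425$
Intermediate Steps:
$m{\left(t,f \right)} = -7 + t$ ($m{\left(t,f \right)} = -4 + \left(\left(-1 - 2\right) + t\right) = -4 + \left(-3 + t\right) = -7 + t$)
$S{\left(U \right)} = U + U^{2}$ ($S{\left(U \right)} = U^{2} + U = U + U^{2}$)
$\left(\left(\left(7 + m{\left(2,-4 \right)}\right) + 13\right) + S{\left(6 \right)}\right) 25 = \left(\left(\left(7 + \left(-7 + 2\right)\right) + 13\right) + 6 \left(1 + 6\right)\right) 25 = \left(\left(\left(7 - 5\right) + 13\right) + 6 \cdot 7\right) 25 = \left(\left(2 + 13\right) + 42\right) 25 = \left(15 + 42\right) 25 = 57 \cdot 25 = 1425$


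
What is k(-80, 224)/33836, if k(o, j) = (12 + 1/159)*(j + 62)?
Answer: 24817/244542 ≈ 0.10148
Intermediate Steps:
k(o, j) = 118358/159 + 1909*j/159 (k(o, j) = (12 + 1/159)*(62 + j) = 1909*(62 + j)/159 = 118358/159 + 1909*j/159)
k(-80, 224)/33836 = (118358/159 + (1909/159)*224)/33836 = (118358/159 + 427616/159)*(1/33836) = (545974/159)*(1/33836) = 24817/244542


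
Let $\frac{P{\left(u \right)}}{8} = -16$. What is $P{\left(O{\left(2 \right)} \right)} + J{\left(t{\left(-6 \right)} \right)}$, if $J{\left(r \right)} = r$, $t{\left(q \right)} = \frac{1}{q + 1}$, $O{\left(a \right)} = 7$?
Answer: $- \frac{641}{5} \approx -128.2$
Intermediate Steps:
$P{\left(u \right)} = -128$ ($P{\left(u \right)} = 8 \left(-16\right) = -128$)
$t{\left(q \right)} = \frac{1}{1 + q}$
$P{\left(O{\left(2 \right)} \right)} + J{\left(t{\left(-6 \right)} \right)} = -128 + \frac{1}{1 - 6} = -128 + \frac{1}{-5} = -128 - \frac{1}{5} = - \frac{641}{5}$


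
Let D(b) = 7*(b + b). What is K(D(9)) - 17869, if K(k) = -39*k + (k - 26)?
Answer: -22683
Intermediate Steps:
D(b) = 14*b (D(b) = 7*(2*b) = 14*b)
K(k) = -26 - 38*k (K(k) = -39*k + (-26 + k) = -26 - 38*k)
K(D(9)) - 17869 = (-26 - 532*9) - 17869 = (-26 - 38*126) - 17869 = (-26 - 4788) - 17869 = -4814 - 17869 = -22683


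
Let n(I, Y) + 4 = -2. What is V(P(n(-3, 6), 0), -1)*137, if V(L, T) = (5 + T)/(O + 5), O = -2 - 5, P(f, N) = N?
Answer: -274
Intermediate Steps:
n(I, Y) = -6 (n(I, Y) = -4 - 2 = -6)
O = -7
V(L, T) = -5/2 - T/2 (V(L, T) = (5 + T)/(-7 + 5) = (5 + T)/(-2) = (5 + T)*(-½) = -5/2 - T/2)
V(P(n(-3, 6), 0), -1)*137 = (-5/2 - ½*(-1))*137 = (-5/2 + ½)*137 = -2*137 = -274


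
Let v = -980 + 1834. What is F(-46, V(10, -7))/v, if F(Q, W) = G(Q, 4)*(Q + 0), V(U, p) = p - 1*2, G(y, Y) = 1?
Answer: -23/427 ≈ -0.053864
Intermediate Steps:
V(U, p) = -2 + p (V(U, p) = p - 2 = -2 + p)
F(Q, W) = Q (F(Q, W) = 1*(Q + 0) = 1*Q = Q)
v = 854
F(-46, V(10, -7))/v = -46/854 = -46*1/854 = -23/427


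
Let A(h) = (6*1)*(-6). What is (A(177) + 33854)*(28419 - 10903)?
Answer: 592356088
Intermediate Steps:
A(h) = -36 (A(h) = 6*(-6) = -36)
(A(177) + 33854)*(28419 - 10903) = (-36 + 33854)*(28419 - 10903) = 33818*17516 = 592356088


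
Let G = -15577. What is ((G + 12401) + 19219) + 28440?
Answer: 44483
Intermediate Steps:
((G + 12401) + 19219) + 28440 = ((-15577 + 12401) + 19219) + 28440 = (-3176 + 19219) + 28440 = 16043 + 28440 = 44483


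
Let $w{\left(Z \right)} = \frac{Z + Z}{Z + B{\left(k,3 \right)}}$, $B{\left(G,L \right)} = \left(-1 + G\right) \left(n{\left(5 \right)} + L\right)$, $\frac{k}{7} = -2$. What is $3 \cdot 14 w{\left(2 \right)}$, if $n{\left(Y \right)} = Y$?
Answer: $- \frac{84}{59} \approx -1.4237$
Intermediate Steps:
$k = -14$ ($k = 7 \left(-2\right) = -14$)
$B{\left(G,L \right)} = \left(-1 + G\right) \left(5 + L\right)$
$w{\left(Z \right)} = \frac{2 Z}{-120 + Z}$ ($w{\left(Z \right)} = \frac{Z + Z}{Z - 120} = \frac{2 Z}{Z - 120} = \frac{2 Z}{-120 + Z}$)
$3 \cdot 14 w{\left(2 \right)} = 3 \cdot 14 \cdot 2 \cdot 2 \frac{1}{-120 + 2} = 42 \cdot 2 \cdot 2 \frac{1}{-118} = 42 \cdot 2 \cdot 2 \left(- \frac{1}{118}\right) = 42 \left(- \frac{2}{59}\right) = - \frac{84}{59}$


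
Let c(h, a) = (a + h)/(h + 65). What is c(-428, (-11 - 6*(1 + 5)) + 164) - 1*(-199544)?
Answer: 72434783/363 ≈ 1.9954e+5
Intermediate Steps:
c(h, a) = (a + h)/(65 + h)
c(-428, (-11 - 6*(1 + 5)) + 164) - 1*(-199544) = (((-11 - 6*(1 + 5)) + 164) - 428)/(65 - 428) - 1*(-199544) = (((-11 - 6*6) + 164) - 428)/(-363) + 199544 = -(((-11 - 36) + 164) - 428)/363 + 199544 = -((-47 + 164) - 428)/363 + 199544 = -(117 - 428)/363 + 199544 = -1/363*(-311) + 199544 = 311/363 + 199544 = 72434783/363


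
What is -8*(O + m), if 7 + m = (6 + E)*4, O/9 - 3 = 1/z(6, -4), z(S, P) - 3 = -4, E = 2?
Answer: -344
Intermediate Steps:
z(S, P) = -1 (z(S, P) = 3 - 4 = -1)
O = 18 (O = 27 + 9/(-1) = 27 + 9*(-1) = 27 - 9 = 18)
m = 25 (m = -7 + (6 + 2)*4 = -7 + 8*4 = -7 + 32 = 25)
-8*(O + m) = -8*(18 + 25) = -8*43 = -344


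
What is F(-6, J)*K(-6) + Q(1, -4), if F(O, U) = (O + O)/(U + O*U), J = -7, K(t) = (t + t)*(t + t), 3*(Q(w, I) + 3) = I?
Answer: -5639/105 ≈ -53.705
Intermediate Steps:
Q(w, I) = -3 + I/3
K(t) = 4*t**2 (K(t) = (2*t)*(2*t) = 4*t**2)
F(O, U) = 2*O/(U + O*U) (F(O, U) = (2*O)/(U + O*U) = 2*O/(U + O*U))
F(-6, J)*K(-6) + Q(1, -4) = (2*(-6)/(-7*(1 - 6)))*(4*(-6)**2) + (-3 + (1/3)*(-4)) = (2*(-6)*(-1/7)/(-5))*(4*36) + (-3 - 4/3) = (2*(-6)*(-1/7)*(-1/5))*144 - 13/3 = -12/35*144 - 13/3 = -1728/35 - 13/3 = -5639/105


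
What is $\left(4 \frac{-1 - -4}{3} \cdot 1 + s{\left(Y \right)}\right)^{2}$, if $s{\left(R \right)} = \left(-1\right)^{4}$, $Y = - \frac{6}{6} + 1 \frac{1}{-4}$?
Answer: $25$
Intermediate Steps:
$Y = - \frac{5}{4}$ ($Y = \left(-6\right) \frac{1}{6} + 1 \left(- \frac{1}{4}\right) = -1 - \frac{1}{4} = - \frac{5}{4} \approx -1.25$)
$s{\left(R \right)} = 1$
$\left(4 \frac{-1 - -4}{3} \cdot 1 + s{\left(Y \right)}\right)^{2} = \left(4 \frac{-1 - -4}{3} \cdot 1 + 1\right)^{2} = \left(4 \left(-1 + 4\right) \frac{1}{3} \cdot 1 + 1\right)^{2} = \left(4 \cdot 3 \cdot \frac{1}{3} \cdot 1 + 1\right)^{2} = \left(4 \cdot 1 \cdot 1 + 1\right)^{2} = \left(4 \cdot 1 + 1\right)^{2} = \left(4 + 1\right)^{2} = 5^{2} = 25$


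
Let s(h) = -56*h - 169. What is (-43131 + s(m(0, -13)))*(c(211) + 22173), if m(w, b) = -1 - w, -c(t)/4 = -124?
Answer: -980298236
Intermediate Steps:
c(t) = 496 (c(t) = -4*(-124) = 496)
s(h) = -169 - 56*h
(-43131 + s(m(0, -13)))*(c(211) + 22173) = (-43131 + (-169 - 56*(-1 - 1*0)))*(496 + 22173) = (-43131 + (-169 - 56*(-1 + 0)))*22669 = (-43131 + (-169 - 56*(-1)))*22669 = (-43131 + (-169 + 56))*22669 = (-43131 - 113)*22669 = -43244*22669 = -980298236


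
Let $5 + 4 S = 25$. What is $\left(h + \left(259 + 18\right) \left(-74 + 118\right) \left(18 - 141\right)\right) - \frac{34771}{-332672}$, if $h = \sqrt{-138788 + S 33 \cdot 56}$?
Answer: $- \frac{498716544557}{332672} + 2 i \sqrt{32387} \approx -1.4991 \cdot 10^{6} + 359.93 i$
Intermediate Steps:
$S = 5$ ($S = - \frac{5}{4} + \frac{1}{4} \cdot 25 = - \frac{5}{4} + \frac{25}{4} = 5$)
$h = 2 i \sqrt{32387}$ ($h = \sqrt{-138788 + 5 \cdot 33 \cdot 56} = \sqrt{-138788 + 165 \cdot 56} = \sqrt{-138788 + 9240} = \sqrt{-129548} = 2 i \sqrt{32387} \approx 359.93 i$)
$\left(h + \left(259 + 18\right) \left(-74 + 118\right) \left(18 - 141\right)\right) - \frac{34771}{-332672} = \left(2 i \sqrt{32387} + \left(259 + 18\right) \left(-74 + 118\right) \left(18 - 141\right)\right) - \frac{34771}{-332672} = \left(2 i \sqrt{32387} + 277 \cdot 44 \left(-123\right)\right) - - \frac{34771}{332672} = \left(2 i \sqrt{32387} + 277 \left(-5412\right)\right) + \frac{34771}{332672} = \left(2 i \sqrt{32387} - 1499124\right) + \frac{34771}{332672} = \left(-1499124 + 2 i \sqrt{32387}\right) + \frac{34771}{332672} = - \frac{498716544557}{332672} + 2 i \sqrt{32387}$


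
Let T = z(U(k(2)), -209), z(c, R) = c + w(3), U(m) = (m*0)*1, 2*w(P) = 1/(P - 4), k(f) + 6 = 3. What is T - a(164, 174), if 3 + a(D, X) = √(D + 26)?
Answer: 5/2 - √190 ≈ -11.284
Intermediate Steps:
k(f) = -3 (k(f) = -6 + 3 = -3)
w(P) = 1/(2*(-4 + P)) (w(P) = 1/(2*(P - 4)) = 1/(2*(-4 + P)))
a(D, X) = -3 + √(26 + D) (a(D, X) = -3 + √(D + 26) = -3 + √(26 + D))
U(m) = 0 (U(m) = 0*1 = 0)
z(c, R) = -½ + c (z(c, R) = c + 1/(2*(-4 + 3)) = c + (½)/(-1) = c + (½)*(-1) = c - ½ = -½ + c)
T = -½ (T = -½ + 0 = -½ ≈ -0.50000)
T - a(164, 174) = -½ - (-3 + √(26 + 164)) = -½ - (-3 + √190) = -½ + (3 - √190) = 5/2 - √190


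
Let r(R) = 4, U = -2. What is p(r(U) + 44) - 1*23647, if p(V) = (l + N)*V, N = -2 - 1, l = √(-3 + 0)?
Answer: -23791 + 48*I*√3 ≈ -23791.0 + 83.138*I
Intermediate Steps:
l = I*√3 (l = √(-3) = I*√3 ≈ 1.732*I)
N = -3
p(V) = V*(-3 + I*√3) (p(V) = (I*√3 - 3)*V = (-3 + I*√3)*V = V*(-3 + I*√3))
p(r(U) + 44) - 1*23647 = (4 + 44)*(-3 + I*√3) - 1*23647 = 48*(-3 + I*√3) - 23647 = (-144 + 48*I*√3) - 23647 = -23791 + 48*I*√3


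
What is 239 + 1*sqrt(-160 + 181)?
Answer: 239 + sqrt(21) ≈ 243.58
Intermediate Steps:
239 + 1*sqrt(-160 + 181) = 239 + 1*sqrt(21) = 239 + sqrt(21)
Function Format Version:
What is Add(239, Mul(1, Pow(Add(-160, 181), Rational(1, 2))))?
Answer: Add(239, Pow(21, Rational(1, 2))) ≈ 243.58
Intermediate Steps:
Add(239, Mul(1, Pow(Add(-160, 181), Rational(1, 2)))) = Add(239, Mul(1, Pow(21, Rational(1, 2)))) = Add(239, Pow(21, Rational(1, 2)))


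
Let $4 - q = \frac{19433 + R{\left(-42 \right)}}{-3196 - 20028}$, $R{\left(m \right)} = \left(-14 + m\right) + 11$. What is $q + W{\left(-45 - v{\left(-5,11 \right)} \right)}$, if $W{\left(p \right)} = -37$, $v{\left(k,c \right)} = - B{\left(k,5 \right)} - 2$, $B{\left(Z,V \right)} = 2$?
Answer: $- \frac{186751}{5806} \approx -32.165$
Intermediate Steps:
$R{\left(m \right)} = -3 + m$
$v{\left(k,c \right)} = -4$ ($v{\left(k,c \right)} = \left(-1\right) 2 - 2 = -2 - 2 = -4$)
$q = \frac{28071}{5806}$ ($q = 4 - \frac{19433 - 45}{-3196 - 20028} = 4 - \frac{19433 - 45}{-23224} = 4 - 19388 \left(- \frac{1}{23224}\right) = 4 - - \frac{4847}{5806} = 4 + \frac{4847}{5806} = \frac{28071}{5806} \approx 4.8348$)
$q + W{\left(-45 - v{\left(-5,11 \right)} \right)} = \frac{28071}{5806} - 37 = - \frac{186751}{5806}$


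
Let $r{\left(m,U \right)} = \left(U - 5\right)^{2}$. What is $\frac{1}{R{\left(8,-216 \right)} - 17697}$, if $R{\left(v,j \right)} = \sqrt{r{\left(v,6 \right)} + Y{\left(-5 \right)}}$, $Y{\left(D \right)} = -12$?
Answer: $- \frac{17697}{313183820} - \frac{i \sqrt{11}}{313183820} \approx -5.6507 \cdot 10^{-5} - 1.059 \cdot 10^{-8} i$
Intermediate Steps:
$r{\left(m,U \right)} = \left(-5 + U\right)^{2}$
$R{\left(v,j \right)} = i \sqrt{11}$ ($R{\left(v,j \right)} = \sqrt{\left(-5 + 6\right)^{2} - 12} = \sqrt{1^{2} - 12} = \sqrt{1 - 12} = \sqrt{-11} = i \sqrt{11}$)
$\frac{1}{R{\left(8,-216 \right)} - 17697} = \frac{1}{i \sqrt{11} - 17697} = \frac{1}{-17697 + i \sqrt{11}}$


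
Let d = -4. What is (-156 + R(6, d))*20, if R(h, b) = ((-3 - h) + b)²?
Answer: 260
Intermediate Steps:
R(h, b) = (-3 + b - h)²
(-156 + R(6, d))*20 = (-156 + (3 + 6 - 1*(-4))²)*20 = (-156 + (3 + 6 + 4)²)*20 = (-156 + 13²)*20 = (-156 + 169)*20 = 13*20 = 260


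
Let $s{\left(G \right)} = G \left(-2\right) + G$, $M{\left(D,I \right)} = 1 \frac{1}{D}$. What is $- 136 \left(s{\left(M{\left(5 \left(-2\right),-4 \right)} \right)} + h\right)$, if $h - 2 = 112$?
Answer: $- \frac{77588}{5} \approx -15518.0$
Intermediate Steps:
$M{\left(D,I \right)} = \frac{1}{D}$
$h = 114$ ($h = 2 + 112 = 114$)
$s{\left(G \right)} = - G$ ($s{\left(G \right)} = - 2 G + G = - G$)
$- 136 \left(s{\left(M{\left(5 \left(-2\right),-4 \right)} \right)} + h\right) = - 136 \left(- \frac{1}{5 \left(-2\right)} + 114\right) = - 136 \left(- \frac{1}{-10} + 114\right) = - 136 \left(\left(-1\right) \left(- \frac{1}{10}\right) + 114\right) = - 136 \left(\frac{1}{10} + 114\right) = \left(-136\right) \frac{1141}{10} = - \frac{77588}{5}$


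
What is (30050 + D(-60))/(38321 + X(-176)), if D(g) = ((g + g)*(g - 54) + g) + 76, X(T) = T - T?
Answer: 43746/38321 ≈ 1.1416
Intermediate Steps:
X(T) = 0
D(g) = 76 + g + 2*g*(-54 + g) (D(g) = ((2*g)*(-54 + g) + g) + 76 = (2*g*(-54 + g) + g) + 76 = (g + 2*g*(-54 + g)) + 76 = 76 + g + 2*g*(-54 + g))
(30050 + D(-60))/(38321 + X(-176)) = (30050 + (76 - 107*(-60) + 2*(-60)²))/(38321 + 0) = (30050 + (76 + 6420 + 2*3600))/38321 = (30050 + (76 + 6420 + 7200))*(1/38321) = (30050 + 13696)*(1/38321) = 43746*(1/38321) = 43746/38321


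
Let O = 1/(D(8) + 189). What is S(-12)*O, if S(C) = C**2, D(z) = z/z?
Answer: 72/95 ≈ 0.75789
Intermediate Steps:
D(z) = 1
O = 1/190 (O = 1/(1 + 189) = 1/190 ≈ 0.0052632)
S(-12)*O = (-12)**2*(1/190) = 144*(1/190) = 72/95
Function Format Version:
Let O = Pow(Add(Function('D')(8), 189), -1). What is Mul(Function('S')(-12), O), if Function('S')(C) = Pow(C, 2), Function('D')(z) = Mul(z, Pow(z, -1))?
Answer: Rational(72, 95) ≈ 0.75789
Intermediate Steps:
Function('D')(z) = 1
O = Rational(1, 190) (O = Pow(Add(1, 189), -1) = Pow(190, -1) = Rational(1, 190) ≈ 0.0052632)
Mul(Function('S')(-12), O) = Mul(Pow(-12, 2), Rational(1, 190)) = Mul(144, Rational(1, 190)) = Rational(72, 95)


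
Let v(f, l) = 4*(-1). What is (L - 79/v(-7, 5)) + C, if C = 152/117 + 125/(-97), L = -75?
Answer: -2507653/45396 ≈ -55.240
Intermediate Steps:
v(f, l) = -4
C = 119/11349 (C = 152*(1/117) + 125*(-1/97) = 152/117 - 125/97 = 119/11349 ≈ 0.010486)
(L - 79/v(-7, 5)) + C = (-75 - 79/(-4)) + 119/11349 = (-75 - 79*(-¼)) + 119/11349 = (-75 + 79/4) + 119/11349 = -221/4 + 119/11349 = -2507653/45396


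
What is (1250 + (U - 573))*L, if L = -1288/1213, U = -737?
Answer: 77280/1213 ≈ 63.710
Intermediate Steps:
L = -1288/1213 (L = -1288*1/1213 = -1288/1213 ≈ -1.0618)
(1250 + (U - 573))*L = (1250 + (-737 - 573))*(-1288/1213) = (1250 - 1310)*(-1288/1213) = -60*(-1288/1213) = 77280/1213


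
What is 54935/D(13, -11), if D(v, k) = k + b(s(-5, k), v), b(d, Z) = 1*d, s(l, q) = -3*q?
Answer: 54935/22 ≈ 2497.0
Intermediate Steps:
b(d, Z) = d
D(v, k) = -2*k (D(v, k) = k - 3*k = -2*k)
54935/D(13, -11) = 54935/((-2*(-11))) = 54935/22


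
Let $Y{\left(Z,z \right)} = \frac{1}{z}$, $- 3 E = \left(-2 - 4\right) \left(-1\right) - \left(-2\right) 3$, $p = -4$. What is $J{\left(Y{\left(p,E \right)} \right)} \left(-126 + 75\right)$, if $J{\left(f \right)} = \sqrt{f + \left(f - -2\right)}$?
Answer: $- \frac{51 \sqrt{6}}{2} \approx -62.462$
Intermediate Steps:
$E = -4$ ($E = - \frac{\left(-2 - 4\right) \left(-1\right) - \left(-2\right) 3}{3} = - \frac{\left(-6\right) \left(-1\right) - -6}{3} = - \frac{6 + 6}{3} = \left(- \frac{1}{3}\right) 12 = -4$)
$J{\left(f \right)} = \sqrt{2 + 2 f}$ ($J{\left(f \right)} = \sqrt{f + \left(f + 2\right)} = \sqrt{f + \left(2 + f\right)} = \sqrt{2 + 2 f}$)
$J{\left(Y{\left(p,E \right)} \right)} \left(-126 + 75\right) = \sqrt{2 + \frac{2}{-4}} \left(-126 + 75\right) = \sqrt{2 + 2 \left(- \frac{1}{4}\right)} \left(-51\right) = \sqrt{2 - \frac{1}{2}} \left(-51\right) = \sqrt{\frac{3}{2}} \left(-51\right) = \frac{\sqrt{6}}{2} \left(-51\right) = - \frac{51 \sqrt{6}}{2}$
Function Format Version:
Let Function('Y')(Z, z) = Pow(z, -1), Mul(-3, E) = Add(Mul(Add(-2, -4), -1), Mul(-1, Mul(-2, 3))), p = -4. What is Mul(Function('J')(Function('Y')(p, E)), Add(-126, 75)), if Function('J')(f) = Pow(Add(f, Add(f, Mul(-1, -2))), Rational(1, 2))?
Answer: Mul(Rational(-51, 2), Pow(6, Rational(1, 2))) ≈ -62.462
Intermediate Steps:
E = -4 (E = Mul(Rational(-1, 3), Add(Mul(Add(-2, -4), -1), Mul(-1, Mul(-2, 3)))) = Mul(Rational(-1, 3), Add(Mul(-6, -1), Mul(-1, -6))) = Mul(Rational(-1, 3), Add(6, 6)) = Mul(Rational(-1, 3), 12) = -4)
Function('J')(f) = Pow(Add(2, Mul(2, f)), Rational(1, 2)) (Function('J')(f) = Pow(Add(f, Add(f, 2)), Rational(1, 2)) = Pow(Add(f, Add(2, f)), Rational(1, 2)) = Pow(Add(2, Mul(2, f)), Rational(1, 2)))
Mul(Function('J')(Function('Y')(p, E)), Add(-126, 75)) = Mul(Pow(Add(2, Mul(2, Pow(-4, -1))), Rational(1, 2)), Add(-126, 75)) = Mul(Pow(Add(2, Mul(2, Rational(-1, 4))), Rational(1, 2)), -51) = Mul(Pow(Add(2, Rational(-1, 2)), Rational(1, 2)), -51) = Mul(Pow(Rational(3, 2), Rational(1, 2)), -51) = Mul(Mul(Rational(1, 2), Pow(6, Rational(1, 2))), -51) = Mul(Rational(-51, 2), Pow(6, Rational(1, 2)))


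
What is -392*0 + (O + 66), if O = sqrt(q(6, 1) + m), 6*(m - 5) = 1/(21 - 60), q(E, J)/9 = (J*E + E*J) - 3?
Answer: 66 + sqrt(523198)/78 ≈ 75.273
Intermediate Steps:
q(E, J) = -27 + 18*E*J (q(E, J) = 9*((J*E + E*J) - 3) = 9*((E*J + E*J) - 3) = 9*(2*E*J - 3) = 9*(-3 + 2*E*J) = -27 + 18*E*J)
m = 1169/234 (m = 5 + 1/(6*(21 - 60)) = 5 + (1/6)/(-39) = 5 + (1/6)*(-1/39) = 5 - 1/234 = 1169/234 ≈ 4.9957)
O = sqrt(523198)/78 (O = sqrt((-27 + 18*6*1) + 1169/234) = sqrt((-27 + 108) + 1169/234) = sqrt(81 + 1169/234) = sqrt(20123/234) = sqrt(523198)/78 ≈ 9.2734)
-392*0 + (O + 66) = -392*0 + (sqrt(523198)/78 + 66) = 0 + (66 + sqrt(523198)/78) = 66 + sqrt(523198)/78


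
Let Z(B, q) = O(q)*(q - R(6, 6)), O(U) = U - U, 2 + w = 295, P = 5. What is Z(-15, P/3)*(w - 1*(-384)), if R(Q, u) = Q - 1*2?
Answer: 0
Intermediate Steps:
w = 293 (w = -2 + 295 = 293)
O(U) = 0
R(Q, u) = -2 + Q (R(Q, u) = Q - 2 = -2 + Q)
Z(B, q) = 0 (Z(B, q) = 0*(q - (-2 + 6)) = 0*(q - 1*4) = 0*(q - 4) = 0*(-4 + q) = 0)
Z(-15, P/3)*(w - 1*(-384)) = 0*(293 - 1*(-384)) = 0*(293 + 384) = 0*677 = 0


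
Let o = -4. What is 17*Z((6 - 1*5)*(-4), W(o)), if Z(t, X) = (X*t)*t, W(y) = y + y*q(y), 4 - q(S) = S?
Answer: -9792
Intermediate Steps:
q(S) = 4 - S
W(y) = y + y*(4 - y)
Z(t, X) = X*t²
17*Z((6 - 1*5)*(-4), W(o)) = 17*((-4*(5 - 1*(-4)))*((6 - 1*5)*(-4))²) = 17*((-4*(5 + 4))*((6 - 5)*(-4))²) = 17*((-4*9)*(1*(-4))²) = 17*(-36*(-4)²) = 17*(-36*16) = 17*(-576) = -9792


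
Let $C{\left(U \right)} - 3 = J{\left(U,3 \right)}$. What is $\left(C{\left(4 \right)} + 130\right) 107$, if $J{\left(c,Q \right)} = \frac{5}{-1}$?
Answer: $13696$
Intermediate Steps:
$J{\left(c,Q \right)} = -5$ ($J{\left(c,Q \right)} = 5 \left(-1\right) = -5$)
$C{\left(U \right)} = -2$ ($C{\left(U \right)} = 3 - 5 = -2$)
$\left(C{\left(4 \right)} + 130\right) 107 = \left(-2 + 130\right) 107 = 128 \cdot 107 = 13696$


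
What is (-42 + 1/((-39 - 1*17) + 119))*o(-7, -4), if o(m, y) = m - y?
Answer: 2645/21 ≈ 125.95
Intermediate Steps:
(-42 + 1/((-39 - 1*17) + 119))*o(-7, -4) = (-42 + 1/((-39 - 1*17) + 119))*(-7 - 1*(-4)) = (-42 + 1/((-39 - 17) + 119))*(-7 + 4) = (-42 + 1/(-56 + 119))*(-3) = (-42 + 1/63)*(-3) = -2645/63*(-3) = 2645/21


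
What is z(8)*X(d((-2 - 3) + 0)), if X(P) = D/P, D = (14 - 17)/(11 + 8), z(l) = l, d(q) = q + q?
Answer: 12/95 ≈ 0.12632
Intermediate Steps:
d(q) = 2*q
D = -3/19 ≈ -0.15789
X(P) = -3/(19*P)
z(8)*X(d((-2 - 3) + 0)) = 8*(-3*1/(2*((-2 - 3) + 0))/19) = 8*(-3*1/(2*(-5 + 0))/19) = 8*(-3/(19*(2*(-5)))) = 8*(-3/19/(-10)) = 8*(-3/19*(-⅒)) = 8*(3/190) = 12/95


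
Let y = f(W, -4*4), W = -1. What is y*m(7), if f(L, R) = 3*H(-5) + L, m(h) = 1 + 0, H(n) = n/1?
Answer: -16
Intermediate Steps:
H(n) = n (H(n) = n*1 = n)
m(h) = 1
f(L, R) = -15 + L (f(L, R) = 3*(-5) + L = -15 + L)
y = -16 (y = -15 - 1 = -16)
y*m(7) = -16*1 = -16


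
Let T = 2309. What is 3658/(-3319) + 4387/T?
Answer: 6114131/7663571 ≈ 0.79782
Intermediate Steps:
3658/(-3319) + 4387/T = 3658/(-3319) + 4387/2309 = 3658*(-1/3319) + 4387*(1/2309) = -3658/3319 + 4387/2309 = 6114131/7663571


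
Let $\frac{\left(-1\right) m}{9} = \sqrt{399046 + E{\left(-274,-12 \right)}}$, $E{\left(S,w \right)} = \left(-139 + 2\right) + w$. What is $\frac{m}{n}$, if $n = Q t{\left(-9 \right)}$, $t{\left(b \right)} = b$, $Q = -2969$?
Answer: $- \frac{\sqrt{398897}}{2969} \approx -0.21273$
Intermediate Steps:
$E{\left(S,w \right)} = -137 + w$
$n = 26721$ ($n = \left(-2969\right) \left(-9\right) = 26721$)
$m = - 9 \sqrt{398897}$ ($m = - 9 \sqrt{399046 - 149} = - 9 \sqrt{398897} \approx -5684.3$)
$\frac{m}{n} = \frac{\left(-9\right) \sqrt{398897}}{26721} = - 9 \sqrt{398897} \cdot \frac{1}{26721} = - \frac{\sqrt{398897}}{2969}$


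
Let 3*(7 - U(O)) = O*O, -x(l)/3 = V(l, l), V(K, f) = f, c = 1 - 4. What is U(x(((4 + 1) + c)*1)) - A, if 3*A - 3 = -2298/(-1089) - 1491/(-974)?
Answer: -7651433/1060686 ≈ -7.2137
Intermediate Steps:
c = -3
x(l) = -3*l
U(O) = 7 - O²/3 (U(O) = 7 - O*O/3 = 7 - O²/3)
A = 2348003/1060686 (A = 1 + (-2298/(-1089) - 1491/(-974))/3 = 1 + (-2298*(-1/1089) - 1491*(-1/974))/3 = 1 + (766/363 + 1491/974)/3 = 1 + (⅓)*(1287317/353562) = 1 + 1287317/1060686 = 2348003/1060686 ≈ 2.2137)
U(x(((4 + 1) + c)*1)) - A = (7 - 9*((4 + 1) - 3)²/3) - 1*2348003/1060686 = (7 - 9*(5 - 3)²/3) - 2348003/1060686 = (7 - (-6)²/3) - 2348003/1060686 = (7 - (-3*2)²/3) - 2348003/1060686 = (7 - ⅓*(-6)²) - 2348003/1060686 = (7 - ⅓*36) - 2348003/1060686 = (7 - 12) - 2348003/1060686 = -5 - 2348003/1060686 = -7651433/1060686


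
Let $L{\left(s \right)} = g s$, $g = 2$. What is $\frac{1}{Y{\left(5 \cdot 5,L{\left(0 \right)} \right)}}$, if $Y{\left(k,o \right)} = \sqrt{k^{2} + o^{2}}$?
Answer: $\frac{1}{25} \approx 0.04$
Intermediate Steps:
$L{\left(s \right)} = 2 s$
$\frac{1}{Y{\left(5 \cdot 5,L{\left(0 \right)} \right)}} = \frac{1}{\sqrt{\left(5 \cdot 5\right)^{2} + \left(2 \cdot 0\right)^{2}}} = \frac{1}{\sqrt{25^{2} + 0^{2}}} = \frac{1}{\sqrt{625 + 0}} = \frac{1}{\sqrt{625}} = \frac{1}{25}$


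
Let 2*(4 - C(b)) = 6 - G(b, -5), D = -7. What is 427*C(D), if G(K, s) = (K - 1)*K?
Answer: 12383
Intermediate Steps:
G(K, s) = K*(-1 + K) (G(K, s) = (-1 + K)*K = K*(-1 + K))
C(b) = 1 + b*(-1 + b)/2 (C(b) = 4 - (6 - b*(-1 + b))/2 = 4 + (-3 + b*(-1 + b)/2) = 1 + b*(-1 + b)/2)
427*C(D) = 427*(1 + (½)*(-7)*(-1 - 7)) = 427*(1 + (½)*(-7)*(-8)) = 427*(1 + 28) = 427*29 = 12383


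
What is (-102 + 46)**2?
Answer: 3136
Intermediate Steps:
(-102 + 46)**2 = (-56)**2 = 3136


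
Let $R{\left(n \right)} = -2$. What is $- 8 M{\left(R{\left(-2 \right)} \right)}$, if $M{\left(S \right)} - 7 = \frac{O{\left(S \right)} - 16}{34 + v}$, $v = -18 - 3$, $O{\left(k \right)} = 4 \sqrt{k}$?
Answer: $- \frac{600}{13} - \frac{32 i \sqrt{2}}{13} \approx -46.154 - 3.4811 i$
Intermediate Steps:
$v = -21$
$M{\left(S \right)} = \frac{75}{13} + \frac{4 \sqrt{S}}{13}$ ($M{\left(S \right)} = 7 + \frac{4 \sqrt{S} - 16}{34 - 21} = 7 + \frac{-16 + 4 \sqrt{S}}{13} = 7 + \left(-16 + 4 \sqrt{S}\right) \frac{1}{13} = 7 + \left(- \frac{16}{13} + \frac{4 \sqrt{S}}{13}\right) = \frac{75}{13} + \frac{4 \sqrt{S}}{13}$)
$- 8 M{\left(R{\left(-2 \right)} \right)} = - 8 \left(\frac{75}{13} + \frac{4 \sqrt{-2}}{13}\right) = - 8 \left(\frac{75}{13} + \frac{4 i \sqrt{2}}{13}\right) = - \frac{600}{13} - \frac{32 i \sqrt{2}}{13}$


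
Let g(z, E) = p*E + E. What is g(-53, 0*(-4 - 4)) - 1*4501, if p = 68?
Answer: -4501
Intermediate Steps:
g(z, E) = 69*E (g(z, E) = 68*E + E = 69*E)
g(-53, 0*(-4 - 4)) - 1*4501 = 69*(0*(-4 - 4)) - 1*4501 = 69*(0*(-8)) - 4501 = 69*0 - 4501 = 0 - 4501 = -4501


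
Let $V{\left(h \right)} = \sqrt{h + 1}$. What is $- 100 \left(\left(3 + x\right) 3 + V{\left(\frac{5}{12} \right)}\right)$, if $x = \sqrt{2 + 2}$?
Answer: $-1500 - \frac{50 \sqrt{51}}{3} \approx -1619.0$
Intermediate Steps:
$x = 2$ ($x = \sqrt{4} = 2$)
$V{\left(h \right)} = \sqrt{1 + h}$
$- 100 \left(\left(3 + x\right) 3 + V{\left(\frac{5}{12} \right)}\right) = - 100 \left(\left(3 + 2\right) 3 + \sqrt{1 + \frac{5}{12}}\right) = - 100 \left(5 \cdot 3 + \sqrt{1 + 5 \cdot \frac{1}{12}}\right) = - 100 \left(15 + \sqrt{1 + \frac{5}{12}}\right) = - 100 \left(15 + \sqrt{\frac{17}{12}}\right) = - 100 \left(15 + \frac{\sqrt{51}}{6}\right) = -1500 - \frac{50 \sqrt{51}}{3}$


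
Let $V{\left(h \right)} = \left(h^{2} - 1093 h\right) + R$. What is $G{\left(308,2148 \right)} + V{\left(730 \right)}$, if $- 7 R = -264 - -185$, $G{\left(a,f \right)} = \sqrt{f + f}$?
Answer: $- \frac{1854851}{7} + 2 \sqrt{1074} \approx -2.6491 \cdot 10^{5}$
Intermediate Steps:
$G{\left(a,f \right)} = \sqrt{2} \sqrt{f}$ ($G{\left(a,f \right)} = \sqrt{2 f} = \sqrt{2} \sqrt{f}$)
$R = \frac{79}{7}$ ($R = - \frac{-264 - -185}{7} = - \frac{-264 + 185}{7} = \left(- \frac{1}{7}\right) \left(-79\right) = \frac{79}{7} \approx 11.286$)
$V{\left(h \right)} = \frac{79}{7} + h^{2} - 1093 h$ ($V{\left(h \right)} = \left(h^{2} - 1093 h\right) + \frac{79}{7} = \frac{79}{7} + h^{2} - 1093 h$)
$G{\left(308,2148 \right)} + V{\left(730 \right)} = \sqrt{2} \sqrt{2148} + \left(\frac{79}{7} + 730^{2} - 797890\right) = \sqrt{2} \cdot 2 \sqrt{537} + \left(\frac{79}{7} + 532900 - 797890\right) = 2 \sqrt{1074} - \frac{1854851}{7} = - \frac{1854851}{7} + 2 \sqrt{1074}$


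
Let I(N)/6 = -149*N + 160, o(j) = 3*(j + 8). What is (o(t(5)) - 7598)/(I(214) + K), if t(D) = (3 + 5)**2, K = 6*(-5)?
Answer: 3691/95193 ≈ 0.038774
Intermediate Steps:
K = -30
t(D) = 64 (t(D) = 8**2 = 64)
o(j) = 24 + 3*j (o(j) = 3*(8 + j) = 24 + 3*j)
I(N) = 960 - 894*N (I(N) = 6*(-149*N + 160) = 6*(160 - 149*N) = 960 - 894*N)
(o(t(5)) - 7598)/(I(214) + K) = ((24 + 3*64) - 7598)/((960 - 894*214) - 30) = ((24 + 192) - 7598)/((960 - 191316) - 30) = (216 - 7598)/(-190356 - 30) = -7382/(-190386) = -7382*(-1/190386) = 3691/95193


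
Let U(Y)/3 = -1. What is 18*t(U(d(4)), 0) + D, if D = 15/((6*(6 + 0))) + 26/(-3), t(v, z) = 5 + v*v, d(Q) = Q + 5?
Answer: 975/4 ≈ 243.75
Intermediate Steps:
d(Q) = 5 + Q
U(Y) = -3 (U(Y) = 3*(-1) = -3)
t(v, z) = 5 + v**2
D = -33/4 (D = 15/((6*6)) + 26*(-1/3) = 15/36 - 26/3 = 15*(1/36) - 26/3 = 5/12 - 26/3 = -33/4 ≈ -8.2500)
18*t(U(d(4)), 0) + D = 18*(5 + (-3)**2) - 33/4 = 18*(5 + 9) - 33/4 = 18*14 - 33/4 = 252 - 33/4 = 975/4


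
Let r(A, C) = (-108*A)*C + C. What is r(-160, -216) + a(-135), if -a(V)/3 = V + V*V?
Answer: -3786966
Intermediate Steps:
r(A, C) = C - 108*A*C (r(A, C) = -108*A*C + C = C - 108*A*C)
a(V) = -3*V - 3*V² (a(V) = -3*(V + V*V) = -3*(V + V²) = -3*V - 3*V²)
r(-160, -216) + a(-135) = -216*(1 - 108*(-160)) - 3*(-135)*(1 - 135) = -216*(1 + 17280) - 3*(-135)*(-134) = -216*17281 - 54270 = -3732696 - 54270 = -3786966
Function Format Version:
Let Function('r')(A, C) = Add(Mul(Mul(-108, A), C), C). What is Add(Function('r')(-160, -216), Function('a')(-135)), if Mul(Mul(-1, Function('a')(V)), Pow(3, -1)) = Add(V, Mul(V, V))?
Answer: -3786966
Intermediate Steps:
Function('r')(A, C) = Add(C, Mul(-108, A, C)) (Function('r')(A, C) = Add(Mul(-108, A, C), C) = Add(C, Mul(-108, A, C)))
Function('a')(V) = Add(Mul(-3, V), Mul(-3, Pow(V, 2))) (Function('a')(V) = Mul(-3, Add(V, Mul(V, V))) = Mul(-3, Add(V, Pow(V, 2))) = Add(Mul(-3, V), Mul(-3, Pow(V, 2))))
Add(Function('r')(-160, -216), Function('a')(-135)) = Add(Mul(-216, Add(1, Mul(-108, -160))), Mul(-3, -135, Add(1, -135))) = Add(Mul(-216, Add(1, 17280)), Mul(-3, -135, -134)) = Add(Mul(-216, 17281), -54270) = Add(-3732696, -54270) = -3786966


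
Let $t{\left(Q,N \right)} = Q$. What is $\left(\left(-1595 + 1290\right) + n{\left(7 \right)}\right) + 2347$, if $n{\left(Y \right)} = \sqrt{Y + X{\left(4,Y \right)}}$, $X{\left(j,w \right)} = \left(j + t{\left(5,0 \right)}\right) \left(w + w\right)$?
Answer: $2042 + \sqrt{133} \approx 2053.5$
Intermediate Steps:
$X{\left(j,w \right)} = 2 w \left(5 + j\right)$ ($X{\left(j,w \right)} = \left(j + 5\right) \left(w + w\right) = \left(5 + j\right) 2 w = 2 w \left(5 + j\right)$)
$n{\left(Y \right)} = \sqrt{19} \sqrt{Y}$ ($n{\left(Y \right)} = \sqrt{Y + 2 Y \left(5 + 4\right)} = \sqrt{Y + 2 Y 9} = \sqrt{Y + 18 Y} = \sqrt{19 Y} = \sqrt{19} \sqrt{Y}$)
$\left(\left(-1595 + 1290\right) + n{\left(7 \right)}\right) + 2347 = \left(\left(-1595 + 1290\right) + \sqrt{19} \sqrt{7}\right) + 2347 = \left(-305 + \sqrt{133}\right) + 2347 = 2042 + \sqrt{133}$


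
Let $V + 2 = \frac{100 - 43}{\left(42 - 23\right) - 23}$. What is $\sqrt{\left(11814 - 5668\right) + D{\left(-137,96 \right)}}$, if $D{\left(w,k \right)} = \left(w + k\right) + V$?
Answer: $\frac{\sqrt{24355}}{2} \approx 78.03$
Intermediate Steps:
$V = - \frac{65}{4}$ ($V = -2 + \frac{100 - 43}{\left(42 - 23\right) - 23} = -2 + \frac{57}{19 - 23} = -2 + \frac{57}{-4} = -2 + 57 \left(- \frac{1}{4}\right) = -2 - \frac{57}{4} = - \frac{65}{4} \approx -16.25$)
$D{\left(w,k \right)} = - \frac{65}{4} + k + w$ ($D{\left(w,k \right)} = \left(w + k\right) - \frac{65}{4} = \left(k + w\right) - \frac{65}{4} = - \frac{65}{4} + k + w$)
$\sqrt{\left(11814 - 5668\right) + D{\left(-137,96 \right)}} = \sqrt{\left(11814 - 5668\right) - \frac{229}{4}} = \sqrt{6146 - \frac{229}{4}} = \sqrt{\frac{24355}{4}} = \frac{\sqrt{24355}}{2}$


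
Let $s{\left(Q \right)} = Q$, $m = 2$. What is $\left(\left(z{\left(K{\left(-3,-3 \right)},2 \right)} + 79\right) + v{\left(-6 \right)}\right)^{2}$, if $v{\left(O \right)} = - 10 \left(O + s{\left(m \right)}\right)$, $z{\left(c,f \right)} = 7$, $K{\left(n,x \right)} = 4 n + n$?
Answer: $15876$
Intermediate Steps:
$K{\left(n,x \right)} = 5 n$
$v{\left(O \right)} = -20 - 10 O$ ($v{\left(O \right)} = - 10 \left(O + 2\right) = - 10 \left(2 + O\right) = -20 - 10 O$)
$\left(\left(z{\left(K{\left(-3,-3 \right)},2 \right)} + 79\right) + v{\left(-6 \right)}\right)^{2} = \left(\left(7 + 79\right) - -40\right)^{2} = \left(86 + \left(-20 + 60\right)\right)^{2} = \left(86 + 40\right)^{2} = 126^{2} = 15876$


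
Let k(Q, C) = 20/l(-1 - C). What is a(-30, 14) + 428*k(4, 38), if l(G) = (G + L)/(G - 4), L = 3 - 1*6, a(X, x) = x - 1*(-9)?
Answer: 184523/21 ≈ 8786.8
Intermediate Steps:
a(X, x) = 9 + x (a(X, x) = x + 9 = 9 + x)
L = -3 (L = 3 - 6 = -3)
l(G) = (-3 + G)/(-4 + G) (l(G) = (G - 3)/(G - 4) = (-3 + G)/(-4 + G))
k(Q, C) = 20*(-5 - C)/(-4 - C) (k(Q, C) = 20/(((-3 + (-1 - C))/(-4 + (-1 - C)))) = 20/(((-4 - C)/(-5 - C))) = 20*((-5 - C)/(-4 - C)) = 20*(-5 - C)/(-4 - C))
a(-30, 14) + 428*k(4, 38) = (9 + 14) + 428*(20*(5 + 38)/(4 + 38)) = 23 + 428*(20*43/42) = 23 + 428*(20*(1/42)*43) = 23 + 428*(430/21) = 23 + 184040/21 = 184523/21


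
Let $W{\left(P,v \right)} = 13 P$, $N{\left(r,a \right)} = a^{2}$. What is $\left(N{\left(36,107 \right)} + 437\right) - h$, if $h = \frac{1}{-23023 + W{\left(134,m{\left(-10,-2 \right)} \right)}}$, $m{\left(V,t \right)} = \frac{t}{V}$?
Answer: $\frac{252945967}{21281} \approx 11886.0$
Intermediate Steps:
$h = - \frac{1}{21281}$ ($h = \frac{1}{-23023 + 13 \cdot 134} = \frac{1}{-23023 + 1742} = \frac{1}{-21281} = - \frac{1}{21281} \approx -4.699 \cdot 10^{-5}$)
$\left(N{\left(36,107 \right)} + 437\right) - h = \left(107^{2} + 437\right) - - \frac{1}{21281} = \left(11449 + 437\right) + \frac{1}{21281} = 11886 + \frac{1}{21281} = \frac{252945967}{21281}$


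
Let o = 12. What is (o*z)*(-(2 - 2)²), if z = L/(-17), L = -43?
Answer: 0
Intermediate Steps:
z = 43/17 (z = -43/(-17) = -43*(-1/17) = 43/17 ≈ 2.5294)
(o*z)*(-(2 - 2)²) = (12*(43/17))*(-(2 - 2)²) = 516*(-1*0²)/17 = 516*(-1*0)/17 = (516/17)*0 = 0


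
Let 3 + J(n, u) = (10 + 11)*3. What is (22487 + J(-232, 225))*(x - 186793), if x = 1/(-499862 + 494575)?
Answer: -22266844325824/5287 ≈ -4.2116e+9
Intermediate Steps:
x = -1/5287 (x = 1/(-5287) = -1/5287 ≈ -0.00018914)
J(n, u) = 60 (J(n, u) = -3 + (10 + 11)*3 = -3 + 21*3 = -3 + 63 = 60)
(22487 + J(-232, 225))*(x - 186793) = (22487 + 60)*(-1/5287 - 186793) = 22547*(-987574592/5287) = -22266844325824/5287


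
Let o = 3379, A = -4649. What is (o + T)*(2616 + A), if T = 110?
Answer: -7093137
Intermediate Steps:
(o + T)*(2616 + A) = (3379 + 110)*(2616 - 4649) = 3489*(-2033) = -7093137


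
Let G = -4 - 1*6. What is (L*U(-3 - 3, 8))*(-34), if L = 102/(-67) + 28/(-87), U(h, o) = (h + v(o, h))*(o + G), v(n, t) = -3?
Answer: 2193000/1943 ≈ 1128.7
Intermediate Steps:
G = -10 (G = -4 - 6 = -10)
U(h, o) = (-10 + o)*(-3 + h) (U(h, o) = (h - 3)*(o - 10) = (-3 + h)*(-10 + o) = (-10 + o)*(-3 + h))
L = -10750/5829 (L = 102*(-1/67) + 28*(-1/87) = -102/67 - 28/87 = -10750/5829 ≈ -1.8442)
(L*U(-3 - 3, 8))*(-34) = -10750*(30 - 10*(-3 - 3) - 3*8 + (-3 - 3)*8)/5829*(-34) = -10750*(30 - 10*(-6) - 24 - 6*8)/5829*(-34) = -10750*(30 + 60 - 24 - 48)/5829*(-34) = -10750/5829*18*(-34) = -64500/1943*(-34) = 2193000/1943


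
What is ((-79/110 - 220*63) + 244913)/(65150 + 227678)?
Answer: 25415751/32211080 ≈ 0.78904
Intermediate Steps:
((-79/110 - 220*63) + 244913)/(65150 + 227678) = ((-79*1/110 - 13860) + 244913)/292828 = ((-79/110 - 13860) + 244913)*(1/292828) = (-1524679/110 + 244913)*(1/292828) = (25415751/110)*(1/292828) = 25415751/32211080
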